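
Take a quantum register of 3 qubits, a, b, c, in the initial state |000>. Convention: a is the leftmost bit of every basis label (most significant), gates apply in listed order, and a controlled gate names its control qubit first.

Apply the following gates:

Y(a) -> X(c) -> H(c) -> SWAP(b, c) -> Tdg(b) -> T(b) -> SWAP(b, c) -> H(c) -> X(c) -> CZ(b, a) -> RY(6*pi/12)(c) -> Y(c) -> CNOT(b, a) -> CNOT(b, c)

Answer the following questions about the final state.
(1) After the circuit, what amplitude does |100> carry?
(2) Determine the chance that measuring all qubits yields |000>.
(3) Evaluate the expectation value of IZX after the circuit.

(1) The amplitude on |100> is sqrt(2)/2. Key observation: gates 3-8 undo each other exactly, leaving only the rest of the circuit to track.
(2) The probability of measuring |000> is 0.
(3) The expectation value of IZX is -1.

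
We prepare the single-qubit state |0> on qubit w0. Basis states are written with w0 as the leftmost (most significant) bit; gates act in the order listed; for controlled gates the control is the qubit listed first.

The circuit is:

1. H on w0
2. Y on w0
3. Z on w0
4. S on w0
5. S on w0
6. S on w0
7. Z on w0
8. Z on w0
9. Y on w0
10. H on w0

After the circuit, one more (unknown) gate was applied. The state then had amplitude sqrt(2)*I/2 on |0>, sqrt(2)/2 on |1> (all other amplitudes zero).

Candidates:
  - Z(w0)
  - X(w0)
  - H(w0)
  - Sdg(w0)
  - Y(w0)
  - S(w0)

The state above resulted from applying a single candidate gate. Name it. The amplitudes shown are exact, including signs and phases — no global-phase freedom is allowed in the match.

It was H(w0) that produced the state shown.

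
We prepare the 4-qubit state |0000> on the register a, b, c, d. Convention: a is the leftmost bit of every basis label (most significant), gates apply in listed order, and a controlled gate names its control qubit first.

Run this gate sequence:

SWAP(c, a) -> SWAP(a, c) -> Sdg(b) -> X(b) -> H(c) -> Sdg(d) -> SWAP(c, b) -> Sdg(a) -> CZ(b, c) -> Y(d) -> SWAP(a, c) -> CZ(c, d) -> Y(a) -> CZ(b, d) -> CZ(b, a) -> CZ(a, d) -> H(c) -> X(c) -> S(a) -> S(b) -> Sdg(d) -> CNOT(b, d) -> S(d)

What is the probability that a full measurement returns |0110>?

A full measurement returns |0110> with probability 1/4.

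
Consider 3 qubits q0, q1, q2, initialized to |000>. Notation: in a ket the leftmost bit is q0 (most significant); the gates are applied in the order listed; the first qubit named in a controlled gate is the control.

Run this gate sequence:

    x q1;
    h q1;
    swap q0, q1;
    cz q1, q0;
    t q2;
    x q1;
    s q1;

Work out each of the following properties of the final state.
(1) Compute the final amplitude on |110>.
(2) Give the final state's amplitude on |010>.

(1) The final state's coefficient on |110> equals -sqrt(2)*I/2.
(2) The final state's coefficient on |010> equals sqrt(2)*I/2.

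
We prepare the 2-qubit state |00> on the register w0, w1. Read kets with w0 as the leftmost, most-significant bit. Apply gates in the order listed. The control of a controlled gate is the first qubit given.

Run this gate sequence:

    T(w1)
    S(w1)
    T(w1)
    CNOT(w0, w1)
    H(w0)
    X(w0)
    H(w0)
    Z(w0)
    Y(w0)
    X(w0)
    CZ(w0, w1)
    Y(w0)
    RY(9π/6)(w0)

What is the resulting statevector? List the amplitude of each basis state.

After the circuit, the state carries amplitude sqrt(2)/2 on |00>, 0 on |01>, sqrt(2)/2 on |10>, 0 on |11>. Key observation: steps 5-8 multiply out to the identity, so the circuit reduces to the remaining gates.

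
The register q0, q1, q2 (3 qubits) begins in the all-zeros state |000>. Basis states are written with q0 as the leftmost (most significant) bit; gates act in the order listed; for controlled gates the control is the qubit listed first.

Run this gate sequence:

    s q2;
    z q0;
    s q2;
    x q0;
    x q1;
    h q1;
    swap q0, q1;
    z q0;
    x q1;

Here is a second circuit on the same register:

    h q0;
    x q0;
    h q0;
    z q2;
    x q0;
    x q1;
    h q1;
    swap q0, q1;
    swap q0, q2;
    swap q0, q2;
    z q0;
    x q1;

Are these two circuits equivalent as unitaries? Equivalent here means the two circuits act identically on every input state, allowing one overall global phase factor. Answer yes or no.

Yes — the two circuits implement the same unitary up to a global phase.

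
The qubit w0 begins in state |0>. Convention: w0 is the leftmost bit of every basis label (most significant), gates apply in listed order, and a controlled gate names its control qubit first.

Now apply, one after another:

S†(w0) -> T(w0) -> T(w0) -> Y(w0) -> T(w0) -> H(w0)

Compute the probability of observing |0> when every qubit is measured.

The probability of measuring |0> is 1/2.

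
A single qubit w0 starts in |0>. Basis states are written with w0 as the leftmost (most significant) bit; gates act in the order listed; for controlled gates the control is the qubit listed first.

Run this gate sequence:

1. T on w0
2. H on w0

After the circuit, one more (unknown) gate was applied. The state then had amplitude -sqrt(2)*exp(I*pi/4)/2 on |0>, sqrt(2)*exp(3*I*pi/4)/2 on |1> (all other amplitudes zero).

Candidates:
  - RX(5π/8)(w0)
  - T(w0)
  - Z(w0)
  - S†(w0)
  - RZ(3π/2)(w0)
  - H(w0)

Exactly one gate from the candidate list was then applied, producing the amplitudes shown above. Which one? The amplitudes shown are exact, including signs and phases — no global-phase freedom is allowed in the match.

It was RZ(3π/2)(w0) that produced the state shown.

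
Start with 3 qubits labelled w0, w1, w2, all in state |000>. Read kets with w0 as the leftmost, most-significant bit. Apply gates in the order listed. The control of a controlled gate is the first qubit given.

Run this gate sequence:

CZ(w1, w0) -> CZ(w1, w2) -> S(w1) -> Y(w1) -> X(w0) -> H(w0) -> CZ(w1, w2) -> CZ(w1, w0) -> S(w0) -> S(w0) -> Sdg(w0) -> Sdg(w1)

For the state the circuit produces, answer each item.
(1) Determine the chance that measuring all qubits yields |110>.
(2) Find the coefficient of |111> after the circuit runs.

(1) A full measurement returns |110> with probability 1/2.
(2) |111> carries amplitude 0 in the final state.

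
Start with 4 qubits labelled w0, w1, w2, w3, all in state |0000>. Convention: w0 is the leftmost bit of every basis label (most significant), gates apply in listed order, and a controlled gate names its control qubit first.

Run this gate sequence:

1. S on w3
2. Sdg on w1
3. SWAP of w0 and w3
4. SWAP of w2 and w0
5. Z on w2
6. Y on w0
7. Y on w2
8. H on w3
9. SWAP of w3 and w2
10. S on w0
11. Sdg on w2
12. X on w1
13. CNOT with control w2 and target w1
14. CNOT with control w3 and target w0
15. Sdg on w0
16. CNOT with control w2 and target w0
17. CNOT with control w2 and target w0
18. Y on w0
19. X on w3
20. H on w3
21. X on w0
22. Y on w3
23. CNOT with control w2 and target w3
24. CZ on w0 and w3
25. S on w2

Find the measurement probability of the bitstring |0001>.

The probability of measuring |0001> is 0. Key observation: gates 16-17 undo each other exactly, leaving only the rest of the circuit to track.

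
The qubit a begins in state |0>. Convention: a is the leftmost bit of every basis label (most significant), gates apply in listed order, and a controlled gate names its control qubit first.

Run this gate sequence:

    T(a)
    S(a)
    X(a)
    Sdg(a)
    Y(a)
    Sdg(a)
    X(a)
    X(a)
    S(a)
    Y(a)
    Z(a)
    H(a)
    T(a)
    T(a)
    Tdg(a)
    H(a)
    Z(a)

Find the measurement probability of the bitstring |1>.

Outcome |1> occurs with probability sqrt(2)/4 + 1/2.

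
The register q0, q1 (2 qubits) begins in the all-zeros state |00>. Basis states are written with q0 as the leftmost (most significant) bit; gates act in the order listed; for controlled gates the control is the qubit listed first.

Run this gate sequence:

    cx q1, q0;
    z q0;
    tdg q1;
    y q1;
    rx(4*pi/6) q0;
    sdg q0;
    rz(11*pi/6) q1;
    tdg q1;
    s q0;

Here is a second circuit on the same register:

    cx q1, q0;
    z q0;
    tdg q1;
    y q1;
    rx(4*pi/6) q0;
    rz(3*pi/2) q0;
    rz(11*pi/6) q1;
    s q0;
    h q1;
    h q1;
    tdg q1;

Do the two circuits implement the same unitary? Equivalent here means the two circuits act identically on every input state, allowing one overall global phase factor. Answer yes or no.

Yes — the two circuits implement the same unitary up to a global phase.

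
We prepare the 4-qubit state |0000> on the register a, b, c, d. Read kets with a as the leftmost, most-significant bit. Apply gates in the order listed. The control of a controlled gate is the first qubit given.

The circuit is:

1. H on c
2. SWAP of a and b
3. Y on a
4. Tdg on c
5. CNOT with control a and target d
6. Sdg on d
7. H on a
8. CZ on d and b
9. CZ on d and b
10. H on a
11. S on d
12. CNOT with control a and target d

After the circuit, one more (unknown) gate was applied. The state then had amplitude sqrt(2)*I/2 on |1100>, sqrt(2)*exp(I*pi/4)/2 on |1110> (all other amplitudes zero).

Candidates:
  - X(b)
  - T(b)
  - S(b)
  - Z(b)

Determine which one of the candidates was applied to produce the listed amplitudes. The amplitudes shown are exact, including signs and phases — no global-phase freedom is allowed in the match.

It was X(b) that produced the state shown.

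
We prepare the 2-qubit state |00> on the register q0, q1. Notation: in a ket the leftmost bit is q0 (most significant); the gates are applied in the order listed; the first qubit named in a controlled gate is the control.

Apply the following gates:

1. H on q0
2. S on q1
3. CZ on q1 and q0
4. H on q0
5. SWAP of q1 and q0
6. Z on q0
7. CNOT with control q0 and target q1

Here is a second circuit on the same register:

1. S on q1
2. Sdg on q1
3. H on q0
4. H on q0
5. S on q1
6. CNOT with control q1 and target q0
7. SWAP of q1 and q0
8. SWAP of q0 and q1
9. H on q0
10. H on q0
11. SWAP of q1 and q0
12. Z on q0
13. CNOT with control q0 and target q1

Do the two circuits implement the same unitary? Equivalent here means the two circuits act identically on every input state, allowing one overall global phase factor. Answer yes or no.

Yes — the two circuits implement the same unitary up to a global phase.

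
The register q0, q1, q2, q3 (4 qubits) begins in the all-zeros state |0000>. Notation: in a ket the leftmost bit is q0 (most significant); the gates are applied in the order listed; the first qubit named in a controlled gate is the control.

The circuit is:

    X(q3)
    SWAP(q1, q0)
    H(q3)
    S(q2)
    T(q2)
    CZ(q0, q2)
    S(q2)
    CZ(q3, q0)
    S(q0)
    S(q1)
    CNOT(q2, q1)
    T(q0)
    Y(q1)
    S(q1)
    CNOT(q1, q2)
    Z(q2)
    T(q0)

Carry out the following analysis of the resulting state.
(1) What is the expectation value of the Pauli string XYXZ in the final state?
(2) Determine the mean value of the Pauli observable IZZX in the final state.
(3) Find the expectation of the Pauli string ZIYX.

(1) The observable XYXZ averages to 0.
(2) The observable IZZX averages to -1.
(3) The observable ZIYX averages to 0.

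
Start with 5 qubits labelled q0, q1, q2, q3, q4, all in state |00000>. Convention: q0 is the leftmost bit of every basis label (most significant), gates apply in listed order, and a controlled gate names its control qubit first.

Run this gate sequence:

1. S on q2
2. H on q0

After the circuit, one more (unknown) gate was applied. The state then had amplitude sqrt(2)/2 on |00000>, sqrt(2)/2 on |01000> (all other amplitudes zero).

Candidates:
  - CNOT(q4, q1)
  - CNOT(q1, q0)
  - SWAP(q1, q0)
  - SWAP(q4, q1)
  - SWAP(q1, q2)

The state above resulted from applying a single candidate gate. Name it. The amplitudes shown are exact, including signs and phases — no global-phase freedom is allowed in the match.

The unique candidate consistent with the amplitudes is SWAP(q1, q0).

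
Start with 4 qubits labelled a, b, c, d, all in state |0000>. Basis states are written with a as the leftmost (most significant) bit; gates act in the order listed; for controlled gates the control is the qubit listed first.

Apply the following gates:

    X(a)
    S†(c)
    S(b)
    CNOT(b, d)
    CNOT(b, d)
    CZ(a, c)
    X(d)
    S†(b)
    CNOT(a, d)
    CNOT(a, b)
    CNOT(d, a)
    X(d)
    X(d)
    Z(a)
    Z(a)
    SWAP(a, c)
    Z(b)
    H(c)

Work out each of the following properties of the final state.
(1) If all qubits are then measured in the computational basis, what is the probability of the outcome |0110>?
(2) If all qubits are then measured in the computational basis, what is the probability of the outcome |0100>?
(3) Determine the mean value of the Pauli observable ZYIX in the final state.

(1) The probability of measuring |0110> is 1/2. Key observation: gates 4-5 undo each other exactly, leaving only the rest of the circuit to track.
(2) Outcome |0100> occurs with probability 1/2.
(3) In the final state, ZYIX has expectation 0.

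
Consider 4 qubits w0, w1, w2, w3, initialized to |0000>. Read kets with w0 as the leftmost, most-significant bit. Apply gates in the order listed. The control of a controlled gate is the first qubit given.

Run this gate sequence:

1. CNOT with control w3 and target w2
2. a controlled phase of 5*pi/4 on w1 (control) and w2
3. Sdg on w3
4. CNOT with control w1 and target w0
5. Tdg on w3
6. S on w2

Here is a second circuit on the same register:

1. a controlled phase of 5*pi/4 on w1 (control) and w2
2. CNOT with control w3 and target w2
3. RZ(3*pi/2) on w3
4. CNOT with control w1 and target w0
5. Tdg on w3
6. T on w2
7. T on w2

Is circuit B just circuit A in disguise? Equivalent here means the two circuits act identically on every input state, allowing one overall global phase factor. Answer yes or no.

No — the two circuits implement different unitaries, even allowing a global phase.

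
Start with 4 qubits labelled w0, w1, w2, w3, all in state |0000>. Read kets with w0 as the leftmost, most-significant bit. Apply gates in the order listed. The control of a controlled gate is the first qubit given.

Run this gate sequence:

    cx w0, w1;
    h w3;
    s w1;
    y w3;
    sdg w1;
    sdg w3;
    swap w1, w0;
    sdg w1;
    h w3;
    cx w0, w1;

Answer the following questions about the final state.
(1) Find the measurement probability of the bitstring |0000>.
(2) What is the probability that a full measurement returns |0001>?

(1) A full measurement returns |0000> with probability 1/2.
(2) The probability of measuring |0001> is 1/2.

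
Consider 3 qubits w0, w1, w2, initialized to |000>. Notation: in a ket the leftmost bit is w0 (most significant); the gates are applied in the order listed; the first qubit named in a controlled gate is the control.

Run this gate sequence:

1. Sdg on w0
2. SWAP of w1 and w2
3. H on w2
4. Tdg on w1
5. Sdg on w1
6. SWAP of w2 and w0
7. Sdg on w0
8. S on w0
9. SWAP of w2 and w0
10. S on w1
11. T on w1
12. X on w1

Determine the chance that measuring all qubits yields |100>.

A full measurement returns |100> with probability 0. Key observation: steps 4-11 multiply out to the identity, so the circuit reduces to the remaining gates.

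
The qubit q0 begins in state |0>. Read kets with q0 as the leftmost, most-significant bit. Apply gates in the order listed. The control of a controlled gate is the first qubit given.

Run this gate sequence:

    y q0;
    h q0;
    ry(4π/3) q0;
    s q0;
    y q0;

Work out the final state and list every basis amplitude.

After the circuit, the state carries amplitude I*(sqrt(2) + sqrt(6))/4 on |0>, -sqrt(6)/4 + sqrt(2)/4 on |1>.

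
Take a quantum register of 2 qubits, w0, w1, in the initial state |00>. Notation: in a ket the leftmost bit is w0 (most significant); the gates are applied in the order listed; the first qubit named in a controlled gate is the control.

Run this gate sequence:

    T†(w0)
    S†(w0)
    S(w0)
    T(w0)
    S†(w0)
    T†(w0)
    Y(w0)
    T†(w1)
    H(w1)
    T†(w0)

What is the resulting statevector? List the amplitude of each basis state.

The resulting statevector has amplitude 0 on |00>, 0 on |01>, sqrt(2)*exp(I*pi/4)/2 on |10>, sqrt(2)*exp(I*pi/4)/2 on |11>. Key observation: the block from step 1 through step 4 cancels to the identity and can be dropped.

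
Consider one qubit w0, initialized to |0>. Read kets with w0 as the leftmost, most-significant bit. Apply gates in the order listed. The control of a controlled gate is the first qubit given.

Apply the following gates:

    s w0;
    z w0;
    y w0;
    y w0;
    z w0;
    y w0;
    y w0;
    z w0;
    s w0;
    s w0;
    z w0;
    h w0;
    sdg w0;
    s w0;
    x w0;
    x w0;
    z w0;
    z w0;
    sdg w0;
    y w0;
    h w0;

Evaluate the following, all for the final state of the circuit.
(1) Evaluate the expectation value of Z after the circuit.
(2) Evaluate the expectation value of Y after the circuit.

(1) The observable Z averages to 0.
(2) The expectation value of Y is 1.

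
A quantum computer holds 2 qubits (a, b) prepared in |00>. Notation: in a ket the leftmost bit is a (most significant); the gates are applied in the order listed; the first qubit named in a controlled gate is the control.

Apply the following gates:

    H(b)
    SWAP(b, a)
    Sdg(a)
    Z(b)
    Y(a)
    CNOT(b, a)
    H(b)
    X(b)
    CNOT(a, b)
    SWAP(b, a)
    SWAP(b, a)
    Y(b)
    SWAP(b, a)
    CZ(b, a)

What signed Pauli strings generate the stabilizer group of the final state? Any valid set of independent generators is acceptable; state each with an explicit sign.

The stabilizer group can be generated by -XZ, -ZY, among other valid generating sets.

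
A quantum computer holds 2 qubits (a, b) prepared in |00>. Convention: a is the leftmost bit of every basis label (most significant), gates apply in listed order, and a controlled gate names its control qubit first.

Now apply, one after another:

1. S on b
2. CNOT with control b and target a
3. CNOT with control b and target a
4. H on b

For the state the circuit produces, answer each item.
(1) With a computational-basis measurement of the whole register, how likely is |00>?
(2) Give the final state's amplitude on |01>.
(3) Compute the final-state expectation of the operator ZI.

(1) Outcome |00> occurs with probability 1/2. Key observation: the block from step 2 through step 3 cancels to the identity and can be dropped.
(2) |01> carries amplitude sqrt(2)/2 in the final state.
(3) The expectation value of ZI is 1.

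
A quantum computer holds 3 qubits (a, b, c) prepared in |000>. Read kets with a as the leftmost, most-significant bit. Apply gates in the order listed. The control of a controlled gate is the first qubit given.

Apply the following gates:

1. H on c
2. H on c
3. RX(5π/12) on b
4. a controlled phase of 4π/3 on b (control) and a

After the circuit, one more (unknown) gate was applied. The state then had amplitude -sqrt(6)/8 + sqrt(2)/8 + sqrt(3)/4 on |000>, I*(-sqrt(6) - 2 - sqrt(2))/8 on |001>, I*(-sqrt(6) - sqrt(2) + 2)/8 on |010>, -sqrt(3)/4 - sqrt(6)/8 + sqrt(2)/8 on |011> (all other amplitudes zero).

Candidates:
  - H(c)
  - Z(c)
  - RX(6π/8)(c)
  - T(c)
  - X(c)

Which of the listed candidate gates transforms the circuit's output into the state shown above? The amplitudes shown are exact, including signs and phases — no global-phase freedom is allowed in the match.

The unique candidate consistent with the amplitudes is RX(6π/8)(c).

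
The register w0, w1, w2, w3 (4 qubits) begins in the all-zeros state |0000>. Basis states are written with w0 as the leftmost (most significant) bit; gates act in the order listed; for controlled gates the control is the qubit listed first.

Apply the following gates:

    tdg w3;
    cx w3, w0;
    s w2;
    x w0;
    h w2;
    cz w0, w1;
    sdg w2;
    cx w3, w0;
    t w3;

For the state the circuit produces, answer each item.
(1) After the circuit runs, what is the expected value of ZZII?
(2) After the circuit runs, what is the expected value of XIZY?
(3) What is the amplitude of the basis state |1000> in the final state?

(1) The observable ZZII averages to -1.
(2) The expectation value of XIZY is 0.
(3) The final state's coefficient on |1000> equals sqrt(2)/2.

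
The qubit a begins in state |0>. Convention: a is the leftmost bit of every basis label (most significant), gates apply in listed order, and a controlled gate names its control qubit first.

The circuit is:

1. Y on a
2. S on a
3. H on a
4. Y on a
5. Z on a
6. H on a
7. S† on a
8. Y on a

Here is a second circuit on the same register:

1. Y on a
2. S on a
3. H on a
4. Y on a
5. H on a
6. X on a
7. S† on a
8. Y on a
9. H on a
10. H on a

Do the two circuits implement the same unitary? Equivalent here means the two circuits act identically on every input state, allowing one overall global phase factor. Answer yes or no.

Yes — the two circuits implement the same unitary up to a global phase.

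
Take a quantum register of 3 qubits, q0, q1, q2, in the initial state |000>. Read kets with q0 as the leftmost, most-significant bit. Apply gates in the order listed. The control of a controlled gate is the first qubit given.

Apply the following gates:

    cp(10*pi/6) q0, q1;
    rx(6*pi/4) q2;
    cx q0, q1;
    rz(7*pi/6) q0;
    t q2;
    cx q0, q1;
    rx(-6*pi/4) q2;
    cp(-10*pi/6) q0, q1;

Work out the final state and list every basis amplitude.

After the circuit, the state carries amplitude -exp(5*I*pi/12)/2 - exp(2*I*pi/3)/2 on |000>, (1 + exp(3*I*pi/4))*exp(I*pi/6)/2 on |001>, and 0 on every other basis state.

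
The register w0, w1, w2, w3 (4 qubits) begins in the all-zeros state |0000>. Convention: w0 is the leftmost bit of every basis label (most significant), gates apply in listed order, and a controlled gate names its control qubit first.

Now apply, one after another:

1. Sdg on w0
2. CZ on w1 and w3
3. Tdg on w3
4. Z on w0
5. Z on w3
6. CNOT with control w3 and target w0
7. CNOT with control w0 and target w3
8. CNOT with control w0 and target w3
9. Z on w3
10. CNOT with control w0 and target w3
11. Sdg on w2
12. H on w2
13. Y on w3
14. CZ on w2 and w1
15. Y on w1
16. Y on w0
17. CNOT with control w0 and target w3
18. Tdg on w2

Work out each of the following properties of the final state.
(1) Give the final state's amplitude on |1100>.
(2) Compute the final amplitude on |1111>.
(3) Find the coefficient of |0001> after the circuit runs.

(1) The amplitude on |1100> is -sqrt(2)*I/2. Key observation: gates 7-8 undo each other exactly, leaving only the rest of the circuit to track.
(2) The final state's coefficient on |1111> equals 0.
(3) |0001> carries amplitude 0 in the final state.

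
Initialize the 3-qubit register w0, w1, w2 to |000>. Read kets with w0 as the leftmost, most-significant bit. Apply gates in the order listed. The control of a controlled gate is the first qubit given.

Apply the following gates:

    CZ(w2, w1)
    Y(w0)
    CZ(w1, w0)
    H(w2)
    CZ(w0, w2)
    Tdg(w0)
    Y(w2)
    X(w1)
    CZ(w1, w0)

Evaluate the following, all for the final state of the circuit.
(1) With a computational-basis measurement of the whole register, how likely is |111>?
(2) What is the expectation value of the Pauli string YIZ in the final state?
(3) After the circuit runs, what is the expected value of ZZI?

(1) The probability of measuring |111> is 1/2.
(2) The expectation value of YIZ is 0.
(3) The observable ZZI averages to 1.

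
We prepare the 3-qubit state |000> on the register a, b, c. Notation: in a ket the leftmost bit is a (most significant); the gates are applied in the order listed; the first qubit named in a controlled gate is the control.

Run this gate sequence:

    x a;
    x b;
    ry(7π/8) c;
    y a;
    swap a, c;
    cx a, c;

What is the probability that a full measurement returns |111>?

Outcome |111> occurs with probability sin(7*pi/16)**2.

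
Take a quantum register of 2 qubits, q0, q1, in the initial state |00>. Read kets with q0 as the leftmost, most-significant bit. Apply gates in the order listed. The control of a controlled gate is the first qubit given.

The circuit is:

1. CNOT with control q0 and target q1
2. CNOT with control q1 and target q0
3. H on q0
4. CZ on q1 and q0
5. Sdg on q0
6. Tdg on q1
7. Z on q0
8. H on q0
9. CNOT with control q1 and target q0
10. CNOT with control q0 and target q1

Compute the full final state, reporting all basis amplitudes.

After the circuit, the state carries amplitude 1/2 + I/2 on |00>, 0 on |01>, 0 on |10>, 1/2 - I/2 on |11>.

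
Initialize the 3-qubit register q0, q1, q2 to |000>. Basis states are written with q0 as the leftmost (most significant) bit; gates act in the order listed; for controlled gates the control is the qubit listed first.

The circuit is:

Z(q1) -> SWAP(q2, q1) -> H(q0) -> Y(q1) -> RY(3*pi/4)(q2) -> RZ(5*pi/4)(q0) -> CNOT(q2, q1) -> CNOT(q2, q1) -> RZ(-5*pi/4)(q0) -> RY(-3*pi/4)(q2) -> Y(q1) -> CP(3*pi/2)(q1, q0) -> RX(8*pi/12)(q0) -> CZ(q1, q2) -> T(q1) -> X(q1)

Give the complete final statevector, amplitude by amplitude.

After the circuit, the state carries amplitude sqrt(2)/4 - sqrt(6)*I/4 on |010>, sqrt(2)/4 - sqrt(6)*I/4 on |110>, and 0 on every other basis state. Key observation: steps 4-11 multiply out to the identity, so the circuit reduces to the remaining gates.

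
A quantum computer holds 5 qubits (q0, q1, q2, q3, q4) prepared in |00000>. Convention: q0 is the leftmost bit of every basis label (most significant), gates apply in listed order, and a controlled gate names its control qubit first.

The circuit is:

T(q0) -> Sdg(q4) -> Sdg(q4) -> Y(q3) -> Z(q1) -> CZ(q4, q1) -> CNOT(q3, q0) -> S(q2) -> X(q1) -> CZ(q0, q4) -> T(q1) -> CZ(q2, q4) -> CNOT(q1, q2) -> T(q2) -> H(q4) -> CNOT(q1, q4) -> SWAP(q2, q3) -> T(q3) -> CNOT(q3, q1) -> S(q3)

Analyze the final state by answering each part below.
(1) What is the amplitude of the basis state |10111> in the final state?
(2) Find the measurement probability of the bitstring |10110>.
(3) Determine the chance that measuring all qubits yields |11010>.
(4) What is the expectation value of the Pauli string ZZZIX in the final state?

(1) The amplitude on |10111> is -sqrt(2)*exp(3*I*pi/4)/2.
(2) The probability of measuring |10110> is 1/2.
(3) Outcome |11010> occurs with probability 0.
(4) The expectation value of ZZZIX is 1.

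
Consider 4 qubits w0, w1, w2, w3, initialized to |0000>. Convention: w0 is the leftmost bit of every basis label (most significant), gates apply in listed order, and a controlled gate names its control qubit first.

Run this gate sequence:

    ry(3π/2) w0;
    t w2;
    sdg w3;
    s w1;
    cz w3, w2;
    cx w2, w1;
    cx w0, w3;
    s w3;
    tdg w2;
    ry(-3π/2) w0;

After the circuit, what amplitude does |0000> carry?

The final state's coefficient on |0000> equals 1/2.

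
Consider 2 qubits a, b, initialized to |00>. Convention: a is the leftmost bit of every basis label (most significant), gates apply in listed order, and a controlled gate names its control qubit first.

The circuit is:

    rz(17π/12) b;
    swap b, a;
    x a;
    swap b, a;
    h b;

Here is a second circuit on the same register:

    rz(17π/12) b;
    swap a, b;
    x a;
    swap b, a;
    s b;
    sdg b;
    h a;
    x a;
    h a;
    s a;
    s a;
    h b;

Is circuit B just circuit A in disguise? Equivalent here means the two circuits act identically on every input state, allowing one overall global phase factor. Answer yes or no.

Yes: on every input state the two circuits agree up to one overall phase factor.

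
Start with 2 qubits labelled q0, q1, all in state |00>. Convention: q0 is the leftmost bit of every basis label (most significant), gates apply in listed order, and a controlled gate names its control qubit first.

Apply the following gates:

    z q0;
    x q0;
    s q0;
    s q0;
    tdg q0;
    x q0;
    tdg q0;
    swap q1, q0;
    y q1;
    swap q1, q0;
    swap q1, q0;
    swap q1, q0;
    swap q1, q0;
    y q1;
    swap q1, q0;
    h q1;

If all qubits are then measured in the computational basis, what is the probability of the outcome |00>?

The probability of measuring |00> is 1/2. Key observation: gates 8-15 undo each other exactly, leaving only the rest of the circuit to track.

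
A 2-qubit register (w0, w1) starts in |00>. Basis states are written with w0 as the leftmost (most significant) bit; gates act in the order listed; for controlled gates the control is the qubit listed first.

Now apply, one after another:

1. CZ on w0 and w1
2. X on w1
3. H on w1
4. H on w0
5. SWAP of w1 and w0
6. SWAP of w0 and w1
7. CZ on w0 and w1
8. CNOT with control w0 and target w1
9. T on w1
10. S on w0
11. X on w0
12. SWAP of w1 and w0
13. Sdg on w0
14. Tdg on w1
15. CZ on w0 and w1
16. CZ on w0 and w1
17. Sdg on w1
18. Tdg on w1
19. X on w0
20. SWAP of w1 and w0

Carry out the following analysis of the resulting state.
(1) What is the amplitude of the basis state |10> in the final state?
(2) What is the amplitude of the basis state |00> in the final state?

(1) The final state's coefficient on |10> equals -exp(3*I*pi/4)/2. Key observation: steps 15-16 multiply out to the identity, so the circuit reduces to the remaining gates.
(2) |00> carries amplitude exp(I*pi/4)/2 in the final state.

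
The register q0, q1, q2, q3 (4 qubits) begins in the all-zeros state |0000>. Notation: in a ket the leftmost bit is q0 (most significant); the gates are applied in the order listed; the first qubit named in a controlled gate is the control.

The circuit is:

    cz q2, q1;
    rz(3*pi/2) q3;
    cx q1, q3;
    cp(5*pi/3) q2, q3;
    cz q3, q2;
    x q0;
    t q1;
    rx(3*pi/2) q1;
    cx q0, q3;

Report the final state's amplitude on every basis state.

The final amplitudes are sqrt(2)*exp(I*pi/4)/2 on |1001>, sqrt(2)*exp(3*I*pi/4)/2 on |1101>, and 0 on every other basis state.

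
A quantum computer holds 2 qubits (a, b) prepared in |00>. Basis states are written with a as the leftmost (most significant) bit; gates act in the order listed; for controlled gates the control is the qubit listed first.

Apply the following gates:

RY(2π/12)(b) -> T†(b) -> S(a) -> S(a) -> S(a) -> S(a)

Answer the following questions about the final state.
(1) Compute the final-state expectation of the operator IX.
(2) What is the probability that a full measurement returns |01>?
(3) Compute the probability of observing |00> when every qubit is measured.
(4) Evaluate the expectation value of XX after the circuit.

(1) In the final state, IX has expectation sqrt(2)/4. Key observation: gates 3-6 undo each other exactly, leaving only the rest of the circuit to track.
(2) A full measurement returns |01> with probability 1/2 - sqrt(3)/4.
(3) The probability of measuring |00> is sqrt(3)/4 + 1/2.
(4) In the final state, XX has expectation 0.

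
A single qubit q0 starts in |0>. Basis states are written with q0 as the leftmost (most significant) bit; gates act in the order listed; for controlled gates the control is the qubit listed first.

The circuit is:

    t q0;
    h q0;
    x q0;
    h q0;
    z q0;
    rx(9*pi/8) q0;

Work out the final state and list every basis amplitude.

After the circuit, the state carries amplitude -sin(pi/16) on |0>, -I*cos(pi/16) on |1>.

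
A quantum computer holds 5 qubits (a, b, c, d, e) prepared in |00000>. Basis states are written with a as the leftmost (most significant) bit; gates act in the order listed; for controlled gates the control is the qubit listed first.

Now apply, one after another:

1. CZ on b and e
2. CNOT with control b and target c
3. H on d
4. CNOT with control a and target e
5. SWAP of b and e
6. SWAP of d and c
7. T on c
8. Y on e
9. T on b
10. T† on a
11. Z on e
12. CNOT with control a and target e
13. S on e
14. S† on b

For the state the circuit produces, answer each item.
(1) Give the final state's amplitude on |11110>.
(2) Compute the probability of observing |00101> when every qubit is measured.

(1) |11110> carries amplitude 0 in the final state.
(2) Outcome |00101> occurs with probability 1/2.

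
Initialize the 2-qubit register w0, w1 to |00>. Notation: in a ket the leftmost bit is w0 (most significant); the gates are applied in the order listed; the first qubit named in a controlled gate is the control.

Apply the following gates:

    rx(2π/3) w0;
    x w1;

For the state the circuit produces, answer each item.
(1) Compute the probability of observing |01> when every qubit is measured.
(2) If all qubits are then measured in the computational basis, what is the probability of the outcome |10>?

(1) The probability of measuring |01> is 1/4.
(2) A full measurement returns |10> with probability 0.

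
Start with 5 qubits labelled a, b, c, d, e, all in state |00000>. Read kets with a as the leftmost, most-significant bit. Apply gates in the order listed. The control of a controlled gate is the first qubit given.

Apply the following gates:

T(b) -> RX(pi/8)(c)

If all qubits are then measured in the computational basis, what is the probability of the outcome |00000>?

The probability of measuring |00000> is cos(pi/16)**2.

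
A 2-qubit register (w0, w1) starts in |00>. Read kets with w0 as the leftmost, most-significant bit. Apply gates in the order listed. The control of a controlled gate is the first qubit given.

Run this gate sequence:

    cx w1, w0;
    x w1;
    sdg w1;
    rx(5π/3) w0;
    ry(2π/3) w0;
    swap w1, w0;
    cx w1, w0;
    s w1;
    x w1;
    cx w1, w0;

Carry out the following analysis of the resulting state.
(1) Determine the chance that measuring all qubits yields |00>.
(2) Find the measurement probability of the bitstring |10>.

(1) The probability of measuring |00> is 5/8.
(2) A full measurement returns |10> with probability 0.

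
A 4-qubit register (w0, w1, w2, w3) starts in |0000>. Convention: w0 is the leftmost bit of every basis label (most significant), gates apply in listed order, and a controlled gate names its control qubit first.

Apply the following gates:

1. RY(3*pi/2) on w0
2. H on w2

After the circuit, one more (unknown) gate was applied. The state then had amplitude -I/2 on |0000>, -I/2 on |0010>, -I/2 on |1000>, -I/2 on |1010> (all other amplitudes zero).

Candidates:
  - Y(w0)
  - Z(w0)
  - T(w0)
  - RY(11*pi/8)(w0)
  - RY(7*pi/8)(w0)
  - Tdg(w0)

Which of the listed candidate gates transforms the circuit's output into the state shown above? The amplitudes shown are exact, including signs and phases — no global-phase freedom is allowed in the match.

The applied gate was Y(w0).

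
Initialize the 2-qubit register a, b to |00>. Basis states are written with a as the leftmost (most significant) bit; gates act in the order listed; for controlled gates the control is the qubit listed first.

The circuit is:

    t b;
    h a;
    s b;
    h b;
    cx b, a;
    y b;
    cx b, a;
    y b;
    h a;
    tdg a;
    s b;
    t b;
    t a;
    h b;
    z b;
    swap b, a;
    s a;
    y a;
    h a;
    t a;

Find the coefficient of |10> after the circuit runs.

The final state's coefficient on |10> equals sqrt(2)*(-1 - exp(I*pi/4) - exp(3*I*pi/4) + I)/4.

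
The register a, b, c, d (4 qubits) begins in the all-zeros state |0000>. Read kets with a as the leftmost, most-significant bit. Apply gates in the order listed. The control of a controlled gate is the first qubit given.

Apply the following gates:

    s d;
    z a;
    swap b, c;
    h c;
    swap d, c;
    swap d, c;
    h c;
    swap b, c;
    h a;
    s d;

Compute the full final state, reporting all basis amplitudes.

After the circuit, the state carries amplitude sqrt(2)/2 on |0000>, sqrt(2)/2 on |1000>, and 0 on every other basis state. Key observation: the block from step 3 through step 8 cancels to the identity and can be dropped.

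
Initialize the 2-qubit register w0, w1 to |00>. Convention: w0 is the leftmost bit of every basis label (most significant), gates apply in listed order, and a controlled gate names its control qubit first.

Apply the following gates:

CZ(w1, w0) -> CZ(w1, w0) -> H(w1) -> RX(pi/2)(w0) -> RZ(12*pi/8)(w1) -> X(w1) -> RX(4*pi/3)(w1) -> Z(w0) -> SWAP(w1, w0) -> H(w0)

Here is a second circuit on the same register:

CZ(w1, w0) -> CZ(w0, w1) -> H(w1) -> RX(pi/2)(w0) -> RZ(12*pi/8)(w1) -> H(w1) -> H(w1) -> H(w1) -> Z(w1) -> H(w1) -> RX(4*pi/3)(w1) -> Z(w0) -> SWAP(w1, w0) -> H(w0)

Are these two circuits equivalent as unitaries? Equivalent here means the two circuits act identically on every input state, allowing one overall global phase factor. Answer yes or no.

Yes: on every input state the two circuits agree up to one overall phase factor.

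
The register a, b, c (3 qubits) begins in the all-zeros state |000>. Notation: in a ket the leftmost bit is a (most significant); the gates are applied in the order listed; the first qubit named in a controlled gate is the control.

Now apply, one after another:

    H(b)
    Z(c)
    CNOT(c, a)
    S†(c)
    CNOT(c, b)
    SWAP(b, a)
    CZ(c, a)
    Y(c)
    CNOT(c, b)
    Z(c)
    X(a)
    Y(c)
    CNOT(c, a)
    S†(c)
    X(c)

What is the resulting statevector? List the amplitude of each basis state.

The final amplitudes are -sqrt(2)/2 on |011>, -sqrt(2)/2 on |111>, and 0 on every other basis state.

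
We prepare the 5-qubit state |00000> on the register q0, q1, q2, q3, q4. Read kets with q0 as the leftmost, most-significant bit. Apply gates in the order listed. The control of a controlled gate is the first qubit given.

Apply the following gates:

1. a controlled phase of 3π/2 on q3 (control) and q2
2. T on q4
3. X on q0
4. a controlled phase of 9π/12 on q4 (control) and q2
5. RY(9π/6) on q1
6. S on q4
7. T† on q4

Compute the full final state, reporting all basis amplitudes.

The resulting statevector has amplitude -sqrt(2)/2 on |10000>, sqrt(2)/2 on |11000>, and 0 on every other basis state.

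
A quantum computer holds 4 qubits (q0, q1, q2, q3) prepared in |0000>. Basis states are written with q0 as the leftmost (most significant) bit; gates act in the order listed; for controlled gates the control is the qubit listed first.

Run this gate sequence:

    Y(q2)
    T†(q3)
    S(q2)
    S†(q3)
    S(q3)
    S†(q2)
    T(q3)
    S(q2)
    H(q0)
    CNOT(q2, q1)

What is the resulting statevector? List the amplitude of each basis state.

After the circuit, the state carries amplitude -sqrt(2)/2 on |0110>, -sqrt(2)/2 on |1110>, and 0 on every other basis state.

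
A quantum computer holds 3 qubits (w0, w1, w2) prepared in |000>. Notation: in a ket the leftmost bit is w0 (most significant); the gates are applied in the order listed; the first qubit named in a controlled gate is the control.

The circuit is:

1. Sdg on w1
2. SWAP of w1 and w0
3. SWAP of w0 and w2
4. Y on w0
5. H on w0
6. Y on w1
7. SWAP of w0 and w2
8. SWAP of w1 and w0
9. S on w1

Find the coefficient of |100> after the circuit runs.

The final state's coefficient on |100> equals -sqrt(2)/2.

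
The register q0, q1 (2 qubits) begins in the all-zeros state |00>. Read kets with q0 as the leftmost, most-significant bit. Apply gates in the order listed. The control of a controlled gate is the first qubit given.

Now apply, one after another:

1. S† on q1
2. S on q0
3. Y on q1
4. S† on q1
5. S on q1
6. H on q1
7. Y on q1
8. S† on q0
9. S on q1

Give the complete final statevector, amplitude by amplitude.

The resulting statevector has amplitude -sqrt(2)/2 on |00>, -sqrt(2)*I/2 on |01>, 0 on |10>, 0 on |11>.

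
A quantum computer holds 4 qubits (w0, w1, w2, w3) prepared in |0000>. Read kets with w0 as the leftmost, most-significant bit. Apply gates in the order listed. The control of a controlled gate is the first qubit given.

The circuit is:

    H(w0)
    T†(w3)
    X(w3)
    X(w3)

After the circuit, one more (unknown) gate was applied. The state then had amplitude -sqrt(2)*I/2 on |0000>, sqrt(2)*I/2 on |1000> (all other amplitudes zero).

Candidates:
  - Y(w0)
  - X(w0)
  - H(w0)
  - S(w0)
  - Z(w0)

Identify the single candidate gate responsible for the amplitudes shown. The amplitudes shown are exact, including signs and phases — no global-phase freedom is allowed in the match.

It was Y(w0) that produced the state shown.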